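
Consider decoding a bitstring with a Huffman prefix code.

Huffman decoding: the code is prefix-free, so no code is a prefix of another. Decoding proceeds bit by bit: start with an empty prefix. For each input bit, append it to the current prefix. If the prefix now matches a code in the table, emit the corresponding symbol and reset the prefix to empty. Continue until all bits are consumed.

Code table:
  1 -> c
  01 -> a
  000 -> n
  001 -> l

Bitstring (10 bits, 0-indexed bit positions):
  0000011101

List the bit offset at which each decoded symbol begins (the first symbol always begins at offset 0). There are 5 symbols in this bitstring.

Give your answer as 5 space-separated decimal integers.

Bit 0: prefix='0' (no match yet)
Bit 1: prefix='00' (no match yet)
Bit 2: prefix='000' -> emit 'n', reset
Bit 3: prefix='0' (no match yet)
Bit 4: prefix='00' (no match yet)
Bit 5: prefix='001' -> emit 'l', reset
Bit 6: prefix='1' -> emit 'c', reset
Bit 7: prefix='1' -> emit 'c', reset
Bit 8: prefix='0' (no match yet)
Bit 9: prefix='01' -> emit 'a', reset

Answer: 0 3 6 7 8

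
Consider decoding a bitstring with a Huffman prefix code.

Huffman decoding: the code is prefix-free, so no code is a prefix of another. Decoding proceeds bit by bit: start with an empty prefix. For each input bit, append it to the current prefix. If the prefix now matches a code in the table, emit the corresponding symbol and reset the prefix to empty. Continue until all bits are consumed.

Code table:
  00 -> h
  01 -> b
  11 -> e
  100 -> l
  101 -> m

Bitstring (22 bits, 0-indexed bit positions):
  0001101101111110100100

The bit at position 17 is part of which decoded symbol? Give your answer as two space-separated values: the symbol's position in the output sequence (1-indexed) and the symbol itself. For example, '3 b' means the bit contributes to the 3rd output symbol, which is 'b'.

Answer: 8 h

Derivation:
Bit 0: prefix='0' (no match yet)
Bit 1: prefix='00' -> emit 'h', reset
Bit 2: prefix='0' (no match yet)
Bit 3: prefix='01' -> emit 'b', reset
Bit 4: prefix='1' (no match yet)
Bit 5: prefix='10' (no match yet)
Bit 6: prefix='101' -> emit 'm', reset
Bit 7: prefix='1' (no match yet)
Bit 8: prefix='10' (no match yet)
Bit 9: prefix='101' -> emit 'm', reset
Bit 10: prefix='1' (no match yet)
Bit 11: prefix='11' -> emit 'e', reset
Bit 12: prefix='1' (no match yet)
Bit 13: prefix='11' -> emit 'e', reset
Bit 14: prefix='1' (no match yet)
Bit 15: prefix='10' (no match yet)
Bit 16: prefix='101' -> emit 'm', reset
Bit 17: prefix='0' (no match yet)
Bit 18: prefix='00' -> emit 'h', reset
Bit 19: prefix='1' (no match yet)
Bit 20: prefix='10' (no match yet)
Bit 21: prefix='100' -> emit 'l', reset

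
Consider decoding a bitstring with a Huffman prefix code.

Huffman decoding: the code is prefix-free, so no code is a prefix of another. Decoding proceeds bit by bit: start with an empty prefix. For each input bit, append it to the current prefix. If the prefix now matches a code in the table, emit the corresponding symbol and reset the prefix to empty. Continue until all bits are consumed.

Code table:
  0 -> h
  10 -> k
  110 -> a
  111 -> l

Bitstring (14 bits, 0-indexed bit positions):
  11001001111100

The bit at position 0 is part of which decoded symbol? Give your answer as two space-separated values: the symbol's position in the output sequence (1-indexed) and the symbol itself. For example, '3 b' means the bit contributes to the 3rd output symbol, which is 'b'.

Bit 0: prefix='1' (no match yet)
Bit 1: prefix='11' (no match yet)
Bit 2: prefix='110' -> emit 'a', reset
Bit 3: prefix='0' -> emit 'h', reset
Bit 4: prefix='1' (no match yet)

Answer: 1 a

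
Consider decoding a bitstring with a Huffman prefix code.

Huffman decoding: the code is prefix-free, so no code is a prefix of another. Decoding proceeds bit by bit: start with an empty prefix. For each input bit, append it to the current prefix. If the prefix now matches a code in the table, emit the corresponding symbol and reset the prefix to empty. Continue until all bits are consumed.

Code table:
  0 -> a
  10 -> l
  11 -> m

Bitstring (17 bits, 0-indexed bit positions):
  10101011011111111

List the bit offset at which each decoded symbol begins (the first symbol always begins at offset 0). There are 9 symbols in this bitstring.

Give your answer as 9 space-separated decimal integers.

Answer: 0 2 4 6 8 9 11 13 15

Derivation:
Bit 0: prefix='1' (no match yet)
Bit 1: prefix='10' -> emit 'l', reset
Bit 2: prefix='1' (no match yet)
Bit 3: prefix='10' -> emit 'l', reset
Bit 4: prefix='1' (no match yet)
Bit 5: prefix='10' -> emit 'l', reset
Bit 6: prefix='1' (no match yet)
Bit 7: prefix='11' -> emit 'm', reset
Bit 8: prefix='0' -> emit 'a', reset
Bit 9: prefix='1' (no match yet)
Bit 10: prefix='11' -> emit 'm', reset
Bit 11: prefix='1' (no match yet)
Bit 12: prefix='11' -> emit 'm', reset
Bit 13: prefix='1' (no match yet)
Bit 14: prefix='11' -> emit 'm', reset
Bit 15: prefix='1' (no match yet)
Bit 16: prefix='11' -> emit 'm', reset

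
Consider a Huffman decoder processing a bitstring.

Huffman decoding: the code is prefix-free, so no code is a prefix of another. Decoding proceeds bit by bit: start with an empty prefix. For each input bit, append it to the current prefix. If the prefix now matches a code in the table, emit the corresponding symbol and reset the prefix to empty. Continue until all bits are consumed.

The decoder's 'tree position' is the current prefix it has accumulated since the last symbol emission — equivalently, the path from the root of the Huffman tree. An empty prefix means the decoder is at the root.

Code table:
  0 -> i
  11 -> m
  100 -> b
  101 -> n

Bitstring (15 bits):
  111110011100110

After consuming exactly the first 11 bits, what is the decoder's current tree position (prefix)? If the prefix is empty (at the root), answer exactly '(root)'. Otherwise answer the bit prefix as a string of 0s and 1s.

Answer: 10

Derivation:
Bit 0: prefix='1' (no match yet)
Bit 1: prefix='11' -> emit 'm', reset
Bit 2: prefix='1' (no match yet)
Bit 3: prefix='11' -> emit 'm', reset
Bit 4: prefix='1' (no match yet)
Bit 5: prefix='10' (no match yet)
Bit 6: prefix='100' -> emit 'b', reset
Bit 7: prefix='1' (no match yet)
Bit 8: prefix='11' -> emit 'm', reset
Bit 9: prefix='1' (no match yet)
Bit 10: prefix='10' (no match yet)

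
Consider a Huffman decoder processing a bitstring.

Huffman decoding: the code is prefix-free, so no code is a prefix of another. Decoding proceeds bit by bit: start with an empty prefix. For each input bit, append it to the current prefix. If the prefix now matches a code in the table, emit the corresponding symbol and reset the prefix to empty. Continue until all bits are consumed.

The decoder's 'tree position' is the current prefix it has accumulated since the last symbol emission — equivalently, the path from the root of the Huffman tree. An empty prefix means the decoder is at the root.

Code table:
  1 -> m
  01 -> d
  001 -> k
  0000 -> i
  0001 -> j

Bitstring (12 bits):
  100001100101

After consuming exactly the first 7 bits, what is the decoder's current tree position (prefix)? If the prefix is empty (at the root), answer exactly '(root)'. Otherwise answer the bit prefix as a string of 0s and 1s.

Answer: (root)

Derivation:
Bit 0: prefix='1' -> emit 'm', reset
Bit 1: prefix='0' (no match yet)
Bit 2: prefix='00' (no match yet)
Bit 3: prefix='000' (no match yet)
Bit 4: prefix='0000' -> emit 'i', reset
Bit 5: prefix='1' -> emit 'm', reset
Bit 6: prefix='1' -> emit 'm', reset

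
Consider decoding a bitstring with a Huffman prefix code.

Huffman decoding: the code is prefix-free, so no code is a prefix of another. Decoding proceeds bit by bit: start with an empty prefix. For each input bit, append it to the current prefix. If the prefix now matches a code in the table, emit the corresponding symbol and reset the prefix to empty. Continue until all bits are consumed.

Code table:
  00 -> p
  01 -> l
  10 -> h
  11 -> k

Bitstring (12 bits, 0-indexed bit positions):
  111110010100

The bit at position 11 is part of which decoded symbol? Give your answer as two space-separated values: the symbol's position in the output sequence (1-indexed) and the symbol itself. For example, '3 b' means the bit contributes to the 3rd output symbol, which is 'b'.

Bit 0: prefix='1' (no match yet)
Bit 1: prefix='11' -> emit 'k', reset
Bit 2: prefix='1' (no match yet)
Bit 3: prefix='11' -> emit 'k', reset
Bit 4: prefix='1' (no match yet)
Bit 5: prefix='10' -> emit 'h', reset
Bit 6: prefix='0' (no match yet)
Bit 7: prefix='01' -> emit 'l', reset
Bit 8: prefix='0' (no match yet)
Bit 9: prefix='01' -> emit 'l', reset
Bit 10: prefix='0' (no match yet)
Bit 11: prefix='00' -> emit 'p', reset

Answer: 6 p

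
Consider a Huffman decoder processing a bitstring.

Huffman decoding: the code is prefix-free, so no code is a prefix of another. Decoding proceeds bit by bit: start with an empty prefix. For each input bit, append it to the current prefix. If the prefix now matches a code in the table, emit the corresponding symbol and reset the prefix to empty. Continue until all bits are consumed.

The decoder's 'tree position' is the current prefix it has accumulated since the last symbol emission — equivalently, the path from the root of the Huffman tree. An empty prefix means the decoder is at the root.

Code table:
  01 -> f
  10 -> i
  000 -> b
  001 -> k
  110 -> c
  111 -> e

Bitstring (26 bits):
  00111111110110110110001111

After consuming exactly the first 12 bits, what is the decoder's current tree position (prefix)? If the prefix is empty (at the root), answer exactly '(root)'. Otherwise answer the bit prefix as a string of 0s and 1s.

Answer: 1

Derivation:
Bit 0: prefix='0' (no match yet)
Bit 1: prefix='00' (no match yet)
Bit 2: prefix='001' -> emit 'k', reset
Bit 3: prefix='1' (no match yet)
Bit 4: prefix='11' (no match yet)
Bit 5: prefix='111' -> emit 'e', reset
Bit 6: prefix='1' (no match yet)
Bit 7: prefix='11' (no match yet)
Bit 8: prefix='111' -> emit 'e', reset
Bit 9: prefix='1' (no match yet)
Bit 10: prefix='10' -> emit 'i', reset
Bit 11: prefix='1' (no match yet)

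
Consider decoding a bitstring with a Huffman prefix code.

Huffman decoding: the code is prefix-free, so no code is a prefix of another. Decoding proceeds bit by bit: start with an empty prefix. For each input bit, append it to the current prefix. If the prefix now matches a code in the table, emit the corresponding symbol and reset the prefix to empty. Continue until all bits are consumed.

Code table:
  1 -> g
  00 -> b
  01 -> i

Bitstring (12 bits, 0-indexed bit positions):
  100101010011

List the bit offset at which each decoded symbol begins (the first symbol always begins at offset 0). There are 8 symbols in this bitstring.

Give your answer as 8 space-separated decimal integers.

Bit 0: prefix='1' -> emit 'g', reset
Bit 1: prefix='0' (no match yet)
Bit 2: prefix='00' -> emit 'b', reset
Bit 3: prefix='1' -> emit 'g', reset
Bit 4: prefix='0' (no match yet)
Bit 5: prefix='01' -> emit 'i', reset
Bit 6: prefix='0' (no match yet)
Bit 7: prefix='01' -> emit 'i', reset
Bit 8: prefix='0' (no match yet)
Bit 9: prefix='00' -> emit 'b', reset
Bit 10: prefix='1' -> emit 'g', reset
Bit 11: prefix='1' -> emit 'g', reset

Answer: 0 1 3 4 6 8 10 11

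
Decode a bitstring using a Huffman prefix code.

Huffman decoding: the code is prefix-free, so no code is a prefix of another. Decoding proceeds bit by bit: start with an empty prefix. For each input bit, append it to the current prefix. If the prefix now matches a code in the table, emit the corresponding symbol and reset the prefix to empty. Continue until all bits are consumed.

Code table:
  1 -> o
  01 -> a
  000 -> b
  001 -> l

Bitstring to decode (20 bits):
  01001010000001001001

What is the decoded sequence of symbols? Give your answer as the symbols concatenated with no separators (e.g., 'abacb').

Bit 0: prefix='0' (no match yet)
Bit 1: prefix='01' -> emit 'a', reset
Bit 2: prefix='0' (no match yet)
Bit 3: prefix='00' (no match yet)
Bit 4: prefix='001' -> emit 'l', reset
Bit 5: prefix='0' (no match yet)
Bit 6: prefix='01' -> emit 'a', reset
Bit 7: prefix='0' (no match yet)
Bit 8: prefix='00' (no match yet)
Bit 9: prefix='000' -> emit 'b', reset
Bit 10: prefix='0' (no match yet)
Bit 11: prefix='00' (no match yet)
Bit 12: prefix='000' -> emit 'b', reset
Bit 13: prefix='1' -> emit 'o', reset
Bit 14: prefix='0' (no match yet)
Bit 15: prefix='00' (no match yet)
Bit 16: prefix='001' -> emit 'l', reset
Bit 17: prefix='0' (no match yet)
Bit 18: prefix='00' (no match yet)
Bit 19: prefix='001' -> emit 'l', reset

Answer: alabboll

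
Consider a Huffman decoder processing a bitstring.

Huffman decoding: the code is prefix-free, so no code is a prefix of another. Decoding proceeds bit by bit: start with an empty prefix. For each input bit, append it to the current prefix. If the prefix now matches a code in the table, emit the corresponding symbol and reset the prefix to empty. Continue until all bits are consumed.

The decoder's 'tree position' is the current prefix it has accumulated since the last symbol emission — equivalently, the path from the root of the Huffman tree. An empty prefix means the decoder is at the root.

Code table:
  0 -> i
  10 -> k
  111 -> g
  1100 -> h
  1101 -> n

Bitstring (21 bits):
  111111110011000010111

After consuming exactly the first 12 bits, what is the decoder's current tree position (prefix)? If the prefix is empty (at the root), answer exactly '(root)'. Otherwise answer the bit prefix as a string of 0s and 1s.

Answer: 11

Derivation:
Bit 0: prefix='1' (no match yet)
Bit 1: prefix='11' (no match yet)
Bit 2: prefix='111' -> emit 'g', reset
Bit 3: prefix='1' (no match yet)
Bit 4: prefix='11' (no match yet)
Bit 5: prefix='111' -> emit 'g', reset
Bit 6: prefix='1' (no match yet)
Bit 7: prefix='11' (no match yet)
Bit 8: prefix='110' (no match yet)
Bit 9: prefix='1100' -> emit 'h', reset
Bit 10: prefix='1' (no match yet)
Bit 11: prefix='11' (no match yet)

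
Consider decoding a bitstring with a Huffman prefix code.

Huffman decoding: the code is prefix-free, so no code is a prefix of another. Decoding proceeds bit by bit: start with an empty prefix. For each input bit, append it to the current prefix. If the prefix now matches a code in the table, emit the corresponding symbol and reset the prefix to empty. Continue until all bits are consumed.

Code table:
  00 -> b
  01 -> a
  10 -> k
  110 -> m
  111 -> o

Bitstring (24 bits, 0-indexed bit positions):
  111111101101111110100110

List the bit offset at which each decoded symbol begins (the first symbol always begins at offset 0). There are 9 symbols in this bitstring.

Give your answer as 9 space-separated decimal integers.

Bit 0: prefix='1' (no match yet)
Bit 1: prefix='11' (no match yet)
Bit 2: prefix='111' -> emit 'o', reset
Bit 3: prefix='1' (no match yet)
Bit 4: prefix='11' (no match yet)
Bit 5: prefix='111' -> emit 'o', reset
Bit 6: prefix='1' (no match yet)
Bit 7: prefix='10' -> emit 'k', reset
Bit 8: prefix='1' (no match yet)
Bit 9: prefix='11' (no match yet)
Bit 10: prefix='110' -> emit 'm', reset
Bit 11: prefix='1' (no match yet)
Bit 12: prefix='11' (no match yet)
Bit 13: prefix='111' -> emit 'o', reset
Bit 14: prefix='1' (no match yet)
Bit 15: prefix='11' (no match yet)
Bit 16: prefix='111' -> emit 'o', reset
Bit 17: prefix='0' (no match yet)
Bit 18: prefix='01' -> emit 'a', reset
Bit 19: prefix='0' (no match yet)
Bit 20: prefix='00' -> emit 'b', reset
Bit 21: prefix='1' (no match yet)
Bit 22: prefix='11' (no match yet)
Bit 23: prefix='110' -> emit 'm', reset

Answer: 0 3 6 8 11 14 17 19 21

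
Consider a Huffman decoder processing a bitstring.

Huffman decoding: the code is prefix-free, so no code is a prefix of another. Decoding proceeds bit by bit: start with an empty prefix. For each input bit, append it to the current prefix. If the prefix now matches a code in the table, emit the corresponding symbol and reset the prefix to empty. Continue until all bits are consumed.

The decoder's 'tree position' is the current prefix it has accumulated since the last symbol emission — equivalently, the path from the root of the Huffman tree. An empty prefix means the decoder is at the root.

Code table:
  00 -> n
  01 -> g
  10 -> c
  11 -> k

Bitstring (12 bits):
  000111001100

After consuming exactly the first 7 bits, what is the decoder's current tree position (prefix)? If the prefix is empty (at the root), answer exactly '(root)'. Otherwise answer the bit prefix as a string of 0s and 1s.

Bit 0: prefix='0' (no match yet)
Bit 1: prefix='00' -> emit 'n', reset
Bit 2: prefix='0' (no match yet)
Bit 3: prefix='01' -> emit 'g', reset
Bit 4: prefix='1' (no match yet)
Bit 5: prefix='11' -> emit 'k', reset
Bit 6: prefix='0' (no match yet)

Answer: 0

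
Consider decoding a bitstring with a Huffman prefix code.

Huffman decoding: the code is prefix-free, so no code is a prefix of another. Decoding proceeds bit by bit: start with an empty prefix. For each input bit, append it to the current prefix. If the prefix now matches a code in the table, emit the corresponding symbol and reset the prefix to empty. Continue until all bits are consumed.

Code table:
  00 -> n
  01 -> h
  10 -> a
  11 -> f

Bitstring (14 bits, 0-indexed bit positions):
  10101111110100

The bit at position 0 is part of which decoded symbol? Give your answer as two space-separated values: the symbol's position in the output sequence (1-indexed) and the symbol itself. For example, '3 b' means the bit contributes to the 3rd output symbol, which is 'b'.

Answer: 1 a

Derivation:
Bit 0: prefix='1' (no match yet)
Bit 1: prefix='10' -> emit 'a', reset
Bit 2: prefix='1' (no match yet)
Bit 3: prefix='10' -> emit 'a', reset
Bit 4: prefix='1' (no match yet)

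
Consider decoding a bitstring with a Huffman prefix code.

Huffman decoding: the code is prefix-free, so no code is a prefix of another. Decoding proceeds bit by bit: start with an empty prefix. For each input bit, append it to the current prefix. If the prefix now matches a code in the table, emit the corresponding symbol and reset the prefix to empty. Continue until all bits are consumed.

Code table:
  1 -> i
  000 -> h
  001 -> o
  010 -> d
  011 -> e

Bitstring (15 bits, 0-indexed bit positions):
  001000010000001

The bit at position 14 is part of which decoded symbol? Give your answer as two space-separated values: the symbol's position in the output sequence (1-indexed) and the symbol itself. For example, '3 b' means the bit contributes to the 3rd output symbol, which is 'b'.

Bit 0: prefix='0' (no match yet)
Bit 1: prefix='00' (no match yet)
Bit 2: prefix='001' -> emit 'o', reset
Bit 3: prefix='0' (no match yet)
Bit 4: prefix='00' (no match yet)
Bit 5: prefix='000' -> emit 'h', reset
Bit 6: prefix='0' (no match yet)
Bit 7: prefix='01' (no match yet)
Bit 8: prefix='010' -> emit 'd', reset
Bit 9: prefix='0' (no match yet)
Bit 10: prefix='00' (no match yet)
Bit 11: prefix='000' -> emit 'h', reset
Bit 12: prefix='0' (no match yet)
Bit 13: prefix='00' (no match yet)
Bit 14: prefix='001' -> emit 'o', reset

Answer: 5 o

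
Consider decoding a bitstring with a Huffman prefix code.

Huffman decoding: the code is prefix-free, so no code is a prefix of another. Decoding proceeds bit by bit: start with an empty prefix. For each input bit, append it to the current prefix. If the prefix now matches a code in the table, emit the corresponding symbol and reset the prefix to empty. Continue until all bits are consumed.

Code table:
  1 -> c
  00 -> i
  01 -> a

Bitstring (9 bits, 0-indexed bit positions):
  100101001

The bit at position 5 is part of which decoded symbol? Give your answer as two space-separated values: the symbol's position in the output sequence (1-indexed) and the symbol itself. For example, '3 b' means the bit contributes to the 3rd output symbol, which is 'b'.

Answer: 4 a

Derivation:
Bit 0: prefix='1' -> emit 'c', reset
Bit 1: prefix='0' (no match yet)
Bit 2: prefix='00' -> emit 'i', reset
Bit 3: prefix='1' -> emit 'c', reset
Bit 4: prefix='0' (no match yet)
Bit 5: prefix='01' -> emit 'a', reset
Bit 6: prefix='0' (no match yet)
Bit 7: prefix='00' -> emit 'i', reset
Bit 8: prefix='1' -> emit 'c', reset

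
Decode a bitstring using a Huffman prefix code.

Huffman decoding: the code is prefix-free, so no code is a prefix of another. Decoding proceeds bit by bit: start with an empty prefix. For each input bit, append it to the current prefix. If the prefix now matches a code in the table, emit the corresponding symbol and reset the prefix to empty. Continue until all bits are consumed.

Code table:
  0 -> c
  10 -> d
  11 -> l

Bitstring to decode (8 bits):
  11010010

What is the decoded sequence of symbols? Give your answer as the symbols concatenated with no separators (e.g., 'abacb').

Bit 0: prefix='1' (no match yet)
Bit 1: prefix='11' -> emit 'l', reset
Bit 2: prefix='0' -> emit 'c', reset
Bit 3: prefix='1' (no match yet)
Bit 4: prefix='10' -> emit 'd', reset
Bit 5: prefix='0' -> emit 'c', reset
Bit 6: prefix='1' (no match yet)
Bit 7: prefix='10' -> emit 'd', reset

Answer: lcdcd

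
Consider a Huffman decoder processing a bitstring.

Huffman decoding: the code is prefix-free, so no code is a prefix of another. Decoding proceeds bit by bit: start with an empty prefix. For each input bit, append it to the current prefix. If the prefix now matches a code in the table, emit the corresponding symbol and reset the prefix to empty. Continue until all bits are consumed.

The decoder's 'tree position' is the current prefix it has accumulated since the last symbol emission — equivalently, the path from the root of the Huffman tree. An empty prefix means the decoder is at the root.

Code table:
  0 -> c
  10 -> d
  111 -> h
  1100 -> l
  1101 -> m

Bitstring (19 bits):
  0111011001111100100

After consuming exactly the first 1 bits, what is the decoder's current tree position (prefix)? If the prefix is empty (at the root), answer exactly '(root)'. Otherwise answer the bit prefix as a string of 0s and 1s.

Answer: (root)

Derivation:
Bit 0: prefix='0' -> emit 'c', reset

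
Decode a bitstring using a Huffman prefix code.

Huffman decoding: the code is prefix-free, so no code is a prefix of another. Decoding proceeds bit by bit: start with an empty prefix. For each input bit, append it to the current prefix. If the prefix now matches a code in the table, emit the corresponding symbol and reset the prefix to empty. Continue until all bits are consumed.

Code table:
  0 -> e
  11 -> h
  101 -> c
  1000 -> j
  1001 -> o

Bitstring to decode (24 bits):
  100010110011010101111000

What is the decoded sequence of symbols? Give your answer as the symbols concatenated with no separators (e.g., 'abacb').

Answer: jcocechj

Derivation:
Bit 0: prefix='1' (no match yet)
Bit 1: prefix='10' (no match yet)
Bit 2: prefix='100' (no match yet)
Bit 3: prefix='1000' -> emit 'j', reset
Bit 4: prefix='1' (no match yet)
Bit 5: prefix='10' (no match yet)
Bit 6: prefix='101' -> emit 'c', reset
Bit 7: prefix='1' (no match yet)
Bit 8: prefix='10' (no match yet)
Bit 9: prefix='100' (no match yet)
Bit 10: prefix='1001' -> emit 'o', reset
Bit 11: prefix='1' (no match yet)
Bit 12: prefix='10' (no match yet)
Bit 13: prefix='101' -> emit 'c', reset
Bit 14: prefix='0' -> emit 'e', reset
Bit 15: prefix='1' (no match yet)
Bit 16: prefix='10' (no match yet)
Bit 17: prefix='101' -> emit 'c', reset
Bit 18: prefix='1' (no match yet)
Bit 19: prefix='11' -> emit 'h', reset
Bit 20: prefix='1' (no match yet)
Bit 21: prefix='10' (no match yet)
Bit 22: prefix='100' (no match yet)
Bit 23: prefix='1000' -> emit 'j', reset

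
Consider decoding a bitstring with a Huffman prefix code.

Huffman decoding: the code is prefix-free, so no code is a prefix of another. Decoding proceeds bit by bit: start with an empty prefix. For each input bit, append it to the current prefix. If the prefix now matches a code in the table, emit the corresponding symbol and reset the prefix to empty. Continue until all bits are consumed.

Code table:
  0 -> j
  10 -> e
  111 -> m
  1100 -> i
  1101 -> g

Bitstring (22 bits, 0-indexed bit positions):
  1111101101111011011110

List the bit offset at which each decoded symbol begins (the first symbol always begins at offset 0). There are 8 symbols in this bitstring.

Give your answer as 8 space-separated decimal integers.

Bit 0: prefix='1' (no match yet)
Bit 1: prefix='11' (no match yet)
Bit 2: prefix='111' -> emit 'm', reset
Bit 3: prefix='1' (no match yet)
Bit 4: prefix='11' (no match yet)
Bit 5: prefix='110' (no match yet)
Bit 6: prefix='1101' -> emit 'g', reset
Bit 7: prefix='1' (no match yet)
Bit 8: prefix='10' -> emit 'e', reset
Bit 9: prefix='1' (no match yet)
Bit 10: prefix='11' (no match yet)
Bit 11: prefix='111' -> emit 'm', reset
Bit 12: prefix='1' (no match yet)
Bit 13: prefix='10' -> emit 'e', reset
Bit 14: prefix='1' (no match yet)
Bit 15: prefix='11' (no match yet)
Bit 16: prefix='110' (no match yet)
Bit 17: prefix='1101' -> emit 'g', reset
Bit 18: prefix='1' (no match yet)
Bit 19: prefix='11' (no match yet)
Bit 20: prefix='111' -> emit 'm', reset
Bit 21: prefix='0' -> emit 'j', reset

Answer: 0 3 7 9 12 14 18 21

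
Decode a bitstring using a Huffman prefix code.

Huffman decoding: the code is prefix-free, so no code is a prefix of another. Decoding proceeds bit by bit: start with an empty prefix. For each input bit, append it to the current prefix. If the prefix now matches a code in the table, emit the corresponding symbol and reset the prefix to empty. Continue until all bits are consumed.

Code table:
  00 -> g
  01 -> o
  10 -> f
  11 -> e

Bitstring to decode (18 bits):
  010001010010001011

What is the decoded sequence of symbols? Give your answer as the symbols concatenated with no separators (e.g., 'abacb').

Bit 0: prefix='0' (no match yet)
Bit 1: prefix='01' -> emit 'o', reset
Bit 2: prefix='0' (no match yet)
Bit 3: prefix='00' -> emit 'g', reset
Bit 4: prefix='0' (no match yet)
Bit 5: prefix='01' -> emit 'o', reset
Bit 6: prefix='0' (no match yet)
Bit 7: prefix='01' -> emit 'o', reset
Bit 8: prefix='0' (no match yet)
Bit 9: prefix='00' -> emit 'g', reset
Bit 10: prefix='1' (no match yet)
Bit 11: prefix='10' -> emit 'f', reset
Bit 12: prefix='0' (no match yet)
Bit 13: prefix='00' -> emit 'g', reset
Bit 14: prefix='1' (no match yet)
Bit 15: prefix='10' -> emit 'f', reset
Bit 16: prefix='1' (no match yet)
Bit 17: prefix='11' -> emit 'e', reset

Answer: ogoogfgfe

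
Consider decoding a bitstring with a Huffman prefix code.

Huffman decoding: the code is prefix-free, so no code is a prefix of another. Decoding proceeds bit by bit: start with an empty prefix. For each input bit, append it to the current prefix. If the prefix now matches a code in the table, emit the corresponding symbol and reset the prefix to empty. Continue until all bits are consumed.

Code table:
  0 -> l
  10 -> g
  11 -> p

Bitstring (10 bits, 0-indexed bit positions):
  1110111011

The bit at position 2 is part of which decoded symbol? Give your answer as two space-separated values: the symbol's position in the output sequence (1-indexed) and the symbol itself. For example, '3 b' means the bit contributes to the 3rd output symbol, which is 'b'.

Bit 0: prefix='1' (no match yet)
Bit 1: prefix='11' -> emit 'p', reset
Bit 2: prefix='1' (no match yet)
Bit 3: prefix='10' -> emit 'g', reset
Bit 4: prefix='1' (no match yet)
Bit 5: prefix='11' -> emit 'p', reset
Bit 6: prefix='1' (no match yet)

Answer: 2 g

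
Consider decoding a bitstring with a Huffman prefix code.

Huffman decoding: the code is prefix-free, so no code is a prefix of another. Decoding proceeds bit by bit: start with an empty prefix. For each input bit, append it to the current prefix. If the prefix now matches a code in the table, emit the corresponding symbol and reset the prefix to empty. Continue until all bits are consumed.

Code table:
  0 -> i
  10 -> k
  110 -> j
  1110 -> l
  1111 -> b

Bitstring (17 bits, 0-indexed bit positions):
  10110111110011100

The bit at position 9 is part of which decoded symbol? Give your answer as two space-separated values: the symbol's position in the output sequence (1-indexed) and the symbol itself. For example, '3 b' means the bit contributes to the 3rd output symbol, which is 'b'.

Bit 0: prefix='1' (no match yet)
Bit 1: prefix='10' -> emit 'k', reset
Bit 2: prefix='1' (no match yet)
Bit 3: prefix='11' (no match yet)
Bit 4: prefix='110' -> emit 'j', reset
Bit 5: prefix='1' (no match yet)
Bit 6: prefix='11' (no match yet)
Bit 7: prefix='111' (no match yet)
Bit 8: prefix='1111' -> emit 'b', reset
Bit 9: prefix='1' (no match yet)
Bit 10: prefix='10' -> emit 'k', reset
Bit 11: prefix='0' -> emit 'i', reset
Bit 12: prefix='1' (no match yet)
Bit 13: prefix='11' (no match yet)

Answer: 4 k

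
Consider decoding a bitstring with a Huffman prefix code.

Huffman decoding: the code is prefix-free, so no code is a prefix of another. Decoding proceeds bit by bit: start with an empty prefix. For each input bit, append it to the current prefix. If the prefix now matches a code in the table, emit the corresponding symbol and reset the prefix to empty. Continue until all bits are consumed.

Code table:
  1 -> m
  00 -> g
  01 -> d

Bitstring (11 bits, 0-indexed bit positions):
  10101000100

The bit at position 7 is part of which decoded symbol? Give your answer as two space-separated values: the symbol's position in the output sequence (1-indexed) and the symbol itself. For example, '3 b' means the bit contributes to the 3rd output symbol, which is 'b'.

Answer: 5 d

Derivation:
Bit 0: prefix='1' -> emit 'm', reset
Bit 1: prefix='0' (no match yet)
Bit 2: prefix='01' -> emit 'd', reset
Bit 3: prefix='0' (no match yet)
Bit 4: prefix='01' -> emit 'd', reset
Bit 5: prefix='0' (no match yet)
Bit 6: prefix='00' -> emit 'g', reset
Bit 7: prefix='0' (no match yet)
Bit 8: prefix='01' -> emit 'd', reset
Bit 9: prefix='0' (no match yet)
Bit 10: prefix='00' -> emit 'g', reset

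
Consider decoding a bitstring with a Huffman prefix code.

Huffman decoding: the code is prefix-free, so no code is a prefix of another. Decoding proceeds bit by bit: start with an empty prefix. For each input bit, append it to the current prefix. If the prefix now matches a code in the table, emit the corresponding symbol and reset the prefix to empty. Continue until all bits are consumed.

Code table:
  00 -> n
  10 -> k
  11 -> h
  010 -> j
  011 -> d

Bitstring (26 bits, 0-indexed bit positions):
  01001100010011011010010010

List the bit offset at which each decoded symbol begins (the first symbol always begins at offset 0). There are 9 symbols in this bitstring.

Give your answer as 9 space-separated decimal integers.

Bit 0: prefix='0' (no match yet)
Bit 1: prefix='01' (no match yet)
Bit 2: prefix='010' -> emit 'j', reset
Bit 3: prefix='0' (no match yet)
Bit 4: prefix='01' (no match yet)
Bit 5: prefix='011' -> emit 'd', reset
Bit 6: prefix='0' (no match yet)
Bit 7: prefix='00' -> emit 'n', reset
Bit 8: prefix='0' (no match yet)
Bit 9: prefix='01' (no match yet)
Bit 10: prefix='010' -> emit 'j', reset
Bit 11: prefix='0' (no match yet)
Bit 12: prefix='01' (no match yet)
Bit 13: prefix='011' -> emit 'd', reset
Bit 14: prefix='0' (no match yet)
Bit 15: prefix='01' (no match yet)
Bit 16: prefix='011' -> emit 'd', reset
Bit 17: prefix='0' (no match yet)
Bit 18: prefix='01' (no match yet)
Bit 19: prefix='010' -> emit 'j', reset
Bit 20: prefix='0' (no match yet)
Bit 21: prefix='01' (no match yet)
Bit 22: prefix='010' -> emit 'j', reset
Bit 23: prefix='0' (no match yet)
Bit 24: prefix='01' (no match yet)
Bit 25: prefix='010' -> emit 'j', reset

Answer: 0 3 6 8 11 14 17 20 23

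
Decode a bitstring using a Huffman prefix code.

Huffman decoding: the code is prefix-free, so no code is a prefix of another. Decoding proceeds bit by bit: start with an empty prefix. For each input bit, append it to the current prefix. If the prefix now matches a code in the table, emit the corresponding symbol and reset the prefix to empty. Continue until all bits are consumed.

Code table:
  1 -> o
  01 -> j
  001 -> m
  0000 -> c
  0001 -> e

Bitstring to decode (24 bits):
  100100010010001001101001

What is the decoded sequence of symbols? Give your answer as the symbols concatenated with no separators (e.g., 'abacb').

Bit 0: prefix='1' -> emit 'o', reset
Bit 1: prefix='0' (no match yet)
Bit 2: prefix='00' (no match yet)
Bit 3: prefix='001' -> emit 'm', reset
Bit 4: prefix='0' (no match yet)
Bit 5: prefix='00' (no match yet)
Bit 6: prefix='000' (no match yet)
Bit 7: prefix='0001' -> emit 'e', reset
Bit 8: prefix='0' (no match yet)
Bit 9: prefix='00' (no match yet)
Bit 10: prefix='001' -> emit 'm', reset
Bit 11: prefix='0' (no match yet)
Bit 12: prefix='00' (no match yet)
Bit 13: prefix='000' (no match yet)
Bit 14: prefix='0001' -> emit 'e', reset
Bit 15: prefix='0' (no match yet)
Bit 16: prefix='00' (no match yet)
Bit 17: prefix='001' -> emit 'm', reset
Bit 18: prefix='1' -> emit 'o', reset
Bit 19: prefix='0' (no match yet)
Bit 20: prefix='01' -> emit 'j', reset
Bit 21: prefix='0' (no match yet)
Bit 22: prefix='00' (no match yet)
Bit 23: prefix='001' -> emit 'm', reset

Answer: omememojm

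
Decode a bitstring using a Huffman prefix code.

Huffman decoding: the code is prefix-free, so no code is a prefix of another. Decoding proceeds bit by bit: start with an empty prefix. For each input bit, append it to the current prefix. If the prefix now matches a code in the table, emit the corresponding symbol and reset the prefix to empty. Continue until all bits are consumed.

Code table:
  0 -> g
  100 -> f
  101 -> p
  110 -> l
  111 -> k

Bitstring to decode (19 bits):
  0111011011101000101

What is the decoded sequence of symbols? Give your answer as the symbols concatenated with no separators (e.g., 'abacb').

Bit 0: prefix='0' -> emit 'g', reset
Bit 1: prefix='1' (no match yet)
Bit 2: prefix='11' (no match yet)
Bit 3: prefix='111' -> emit 'k', reset
Bit 4: prefix='0' -> emit 'g', reset
Bit 5: prefix='1' (no match yet)
Bit 6: prefix='11' (no match yet)
Bit 7: prefix='110' -> emit 'l', reset
Bit 8: prefix='1' (no match yet)
Bit 9: prefix='11' (no match yet)
Bit 10: prefix='111' -> emit 'k', reset
Bit 11: prefix='0' -> emit 'g', reset
Bit 12: prefix='1' (no match yet)
Bit 13: prefix='10' (no match yet)
Bit 14: prefix='100' -> emit 'f', reset
Bit 15: prefix='0' -> emit 'g', reset
Bit 16: prefix='1' (no match yet)
Bit 17: prefix='10' (no match yet)
Bit 18: prefix='101' -> emit 'p', reset

Answer: gkglkgfgp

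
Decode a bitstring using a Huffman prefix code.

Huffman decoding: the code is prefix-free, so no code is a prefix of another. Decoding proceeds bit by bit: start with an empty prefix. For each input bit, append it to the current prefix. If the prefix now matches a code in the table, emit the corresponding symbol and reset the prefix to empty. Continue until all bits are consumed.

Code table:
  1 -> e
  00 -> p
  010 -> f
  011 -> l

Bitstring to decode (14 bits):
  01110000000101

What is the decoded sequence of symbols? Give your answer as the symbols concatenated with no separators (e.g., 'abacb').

Answer: lepppfe

Derivation:
Bit 0: prefix='0' (no match yet)
Bit 1: prefix='01' (no match yet)
Bit 2: prefix='011' -> emit 'l', reset
Bit 3: prefix='1' -> emit 'e', reset
Bit 4: prefix='0' (no match yet)
Bit 5: prefix='00' -> emit 'p', reset
Bit 6: prefix='0' (no match yet)
Bit 7: prefix='00' -> emit 'p', reset
Bit 8: prefix='0' (no match yet)
Bit 9: prefix='00' -> emit 'p', reset
Bit 10: prefix='0' (no match yet)
Bit 11: prefix='01' (no match yet)
Bit 12: prefix='010' -> emit 'f', reset
Bit 13: prefix='1' -> emit 'e', reset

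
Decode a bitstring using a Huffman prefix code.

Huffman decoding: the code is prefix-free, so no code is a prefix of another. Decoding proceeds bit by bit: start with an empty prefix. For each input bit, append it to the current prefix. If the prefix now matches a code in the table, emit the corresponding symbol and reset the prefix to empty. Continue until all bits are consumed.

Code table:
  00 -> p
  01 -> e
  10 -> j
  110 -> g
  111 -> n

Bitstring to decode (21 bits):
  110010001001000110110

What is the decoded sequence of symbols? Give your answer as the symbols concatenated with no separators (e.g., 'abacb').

Bit 0: prefix='1' (no match yet)
Bit 1: prefix='11' (no match yet)
Bit 2: prefix='110' -> emit 'g', reset
Bit 3: prefix='0' (no match yet)
Bit 4: prefix='01' -> emit 'e', reset
Bit 5: prefix='0' (no match yet)
Bit 6: prefix='00' -> emit 'p', reset
Bit 7: prefix='0' (no match yet)
Bit 8: prefix='01' -> emit 'e', reset
Bit 9: prefix='0' (no match yet)
Bit 10: prefix='00' -> emit 'p', reset
Bit 11: prefix='1' (no match yet)
Bit 12: prefix='10' -> emit 'j', reset
Bit 13: prefix='0' (no match yet)
Bit 14: prefix='00' -> emit 'p', reset
Bit 15: prefix='1' (no match yet)
Bit 16: prefix='11' (no match yet)
Bit 17: prefix='110' -> emit 'g', reset
Bit 18: prefix='1' (no match yet)
Bit 19: prefix='11' (no match yet)
Bit 20: prefix='110' -> emit 'g', reset

Answer: gepepjpgg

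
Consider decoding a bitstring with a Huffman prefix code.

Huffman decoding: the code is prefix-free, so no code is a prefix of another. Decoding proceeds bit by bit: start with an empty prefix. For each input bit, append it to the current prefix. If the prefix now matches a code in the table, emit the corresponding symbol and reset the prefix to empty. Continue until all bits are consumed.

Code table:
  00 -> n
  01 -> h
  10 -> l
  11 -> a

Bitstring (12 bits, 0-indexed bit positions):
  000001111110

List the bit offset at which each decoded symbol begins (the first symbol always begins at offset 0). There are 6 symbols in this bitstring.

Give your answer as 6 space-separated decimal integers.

Bit 0: prefix='0' (no match yet)
Bit 1: prefix='00' -> emit 'n', reset
Bit 2: prefix='0' (no match yet)
Bit 3: prefix='00' -> emit 'n', reset
Bit 4: prefix='0' (no match yet)
Bit 5: prefix='01' -> emit 'h', reset
Bit 6: prefix='1' (no match yet)
Bit 7: prefix='11' -> emit 'a', reset
Bit 8: prefix='1' (no match yet)
Bit 9: prefix='11' -> emit 'a', reset
Bit 10: prefix='1' (no match yet)
Bit 11: prefix='10' -> emit 'l', reset

Answer: 0 2 4 6 8 10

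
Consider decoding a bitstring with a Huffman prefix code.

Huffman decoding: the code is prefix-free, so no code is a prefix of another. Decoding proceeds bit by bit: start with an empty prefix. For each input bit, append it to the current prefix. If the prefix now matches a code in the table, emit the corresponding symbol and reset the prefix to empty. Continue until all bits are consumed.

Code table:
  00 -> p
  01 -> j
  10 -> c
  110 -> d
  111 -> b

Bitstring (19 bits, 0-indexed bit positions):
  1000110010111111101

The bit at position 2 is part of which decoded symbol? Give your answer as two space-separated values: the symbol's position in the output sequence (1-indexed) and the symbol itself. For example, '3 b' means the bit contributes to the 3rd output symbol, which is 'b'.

Bit 0: prefix='1' (no match yet)
Bit 1: prefix='10' -> emit 'c', reset
Bit 2: prefix='0' (no match yet)
Bit 3: prefix='00' -> emit 'p', reset
Bit 4: prefix='1' (no match yet)
Bit 5: prefix='11' (no match yet)
Bit 6: prefix='110' -> emit 'd', reset

Answer: 2 p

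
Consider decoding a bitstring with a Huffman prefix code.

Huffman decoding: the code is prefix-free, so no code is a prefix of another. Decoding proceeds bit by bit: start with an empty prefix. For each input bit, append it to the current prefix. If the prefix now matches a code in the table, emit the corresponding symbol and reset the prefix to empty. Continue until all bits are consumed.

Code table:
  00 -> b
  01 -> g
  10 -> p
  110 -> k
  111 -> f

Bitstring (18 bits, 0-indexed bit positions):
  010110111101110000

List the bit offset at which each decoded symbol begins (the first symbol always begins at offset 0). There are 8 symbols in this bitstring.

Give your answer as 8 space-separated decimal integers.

Bit 0: prefix='0' (no match yet)
Bit 1: prefix='01' -> emit 'g', reset
Bit 2: prefix='0' (no match yet)
Bit 3: prefix='01' -> emit 'g', reset
Bit 4: prefix='1' (no match yet)
Bit 5: prefix='10' -> emit 'p', reset
Bit 6: prefix='1' (no match yet)
Bit 7: prefix='11' (no match yet)
Bit 8: prefix='111' -> emit 'f', reset
Bit 9: prefix='1' (no match yet)
Bit 10: prefix='10' -> emit 'p', reset
Bit 11: prefix='1' (no match yet)
Bit 12: prefix='11' (no match yet)
Bit 13: prefix='111' -> emit 'f', reset
Bit 14: prefix='0' (no match yet)
Bit 15: prefix='00' -> emit 'b', reset
Bit 16: prefix='0' (no match yet)
Bit 17: prefix='00' -> emit 'b', reset

Answer: 0 2 4 6 9 11 14 16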